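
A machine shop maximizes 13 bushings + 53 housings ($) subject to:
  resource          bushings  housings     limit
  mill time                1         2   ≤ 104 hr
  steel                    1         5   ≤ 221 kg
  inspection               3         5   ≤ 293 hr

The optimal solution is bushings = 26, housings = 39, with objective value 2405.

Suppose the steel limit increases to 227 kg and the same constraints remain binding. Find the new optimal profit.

2459

Check each constraint at x*: mill time 104/104 (tight); steel 221/221 (tight); inspection 273/293 (slack 20).
Since inspection is not tight, its dual is 0.
From A_Bᵀ y = c: 1·y_mill time + 1·y_steel = 13; 2·y_mill time + 5·y_steel = 53.
This yields shadow prices y_mill time = 4, y_steel = 9.
Δz = y_steel·Δb = 9 × (6) = 54, so new z* = 2405 + 54 = 2459.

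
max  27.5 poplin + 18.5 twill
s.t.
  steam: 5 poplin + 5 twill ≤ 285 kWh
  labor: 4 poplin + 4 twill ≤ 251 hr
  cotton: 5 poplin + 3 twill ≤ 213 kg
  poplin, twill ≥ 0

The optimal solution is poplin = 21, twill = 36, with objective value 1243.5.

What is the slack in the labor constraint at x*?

23

labor used = 4·21 + 4·36 = 228; slack = 251 − 228 = 23.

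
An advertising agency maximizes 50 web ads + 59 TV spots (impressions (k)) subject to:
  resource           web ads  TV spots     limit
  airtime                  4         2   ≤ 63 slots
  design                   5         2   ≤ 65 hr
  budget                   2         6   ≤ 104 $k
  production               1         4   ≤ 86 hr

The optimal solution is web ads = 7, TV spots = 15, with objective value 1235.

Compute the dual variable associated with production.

Check each constraint at x*: airtime 58/63 (slack 5); design 65/65 (tight); budget 104/104 (tight); production 67/86 (slack 19).
By complementary slackness, y = 0 for the non-binding constraints.
Dual feasibility on the basic columns requires 5·y_design + 2·y_budget = 50, 2·y_design + 6·y_budget = 59.
This yields shadow prices y_design = 7, y_budget = 7.5.
Shadow price of production = 0.

0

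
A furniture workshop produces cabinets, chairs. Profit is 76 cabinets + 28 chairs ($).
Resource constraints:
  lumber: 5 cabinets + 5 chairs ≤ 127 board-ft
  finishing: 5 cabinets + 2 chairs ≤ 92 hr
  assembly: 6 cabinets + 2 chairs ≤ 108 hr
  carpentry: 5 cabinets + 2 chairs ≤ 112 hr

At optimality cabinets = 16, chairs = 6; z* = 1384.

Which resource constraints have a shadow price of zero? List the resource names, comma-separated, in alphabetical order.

lumber: 110/127 (slack 17)
finishing: 92/92 (binding)
assembly: 108/108 (binding)
carpentry: 92/112 (slack 20)
By complementary slackness, a constraint with positive slack has shadow price 0 → carpentry, lumber.

carpentry, lumber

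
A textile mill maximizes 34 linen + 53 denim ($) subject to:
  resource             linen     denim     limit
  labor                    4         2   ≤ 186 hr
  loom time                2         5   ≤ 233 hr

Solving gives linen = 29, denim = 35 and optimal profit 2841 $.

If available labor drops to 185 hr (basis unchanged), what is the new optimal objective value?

2837

At the optimum: labor uses 186 of 186 (binding); loom time uses 233 of 233 (binding).
Dual feasibility on the basic columns requires 4·y_labor + 2·y_loom time = 34, 2·y_labor + 5·y_loom time = 53.
Solving: y_labor = 4, y_loom time = 9.
Δz = y_labor·Δb = 4 × (-1) = -4, so new z* = 2841 − 4 = 2837.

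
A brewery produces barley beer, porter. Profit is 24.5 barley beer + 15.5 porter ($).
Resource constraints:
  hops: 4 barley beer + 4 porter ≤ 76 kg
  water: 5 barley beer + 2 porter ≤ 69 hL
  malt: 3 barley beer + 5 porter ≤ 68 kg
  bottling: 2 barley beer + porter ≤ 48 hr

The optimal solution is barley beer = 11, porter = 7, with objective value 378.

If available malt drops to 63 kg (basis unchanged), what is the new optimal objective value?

370.5

At the optimum: hops uses 72 of 76 (slack = 4); water uses 69 of 69 (binding); malt uses 68 of 68 (binding); bottling uses 29 of 48 (slack = 19).
Since hops, bottling are not tight, their duals are 0.
The binding rows give the dual system: 5·y_water + 3·y_malt = 24.5 and 2·y_water + 5·y_malt = 15.5.
Solving: y_water = 4, y_malt = 1.5.
Δz = y_malt·Δb = 1.5 × (-5) = -7.5, so new z* = 378 − 7.5 = 370.5.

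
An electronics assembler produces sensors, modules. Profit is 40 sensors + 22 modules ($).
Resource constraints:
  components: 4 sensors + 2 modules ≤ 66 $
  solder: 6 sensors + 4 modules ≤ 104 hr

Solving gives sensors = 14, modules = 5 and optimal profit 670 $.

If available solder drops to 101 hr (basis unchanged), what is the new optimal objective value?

664

Both components and solder are binding at x*.
Dual feasibility on the basic columns requires 4·y_components + 6·y_solder = 40, 2·y_components + 4·y_solder = 22.
→ y_components = 7 and y_solder = 2.
Δz = y_solder·Δb = 2 × (-3) = -6, so new z* = 670 − 6 = 664.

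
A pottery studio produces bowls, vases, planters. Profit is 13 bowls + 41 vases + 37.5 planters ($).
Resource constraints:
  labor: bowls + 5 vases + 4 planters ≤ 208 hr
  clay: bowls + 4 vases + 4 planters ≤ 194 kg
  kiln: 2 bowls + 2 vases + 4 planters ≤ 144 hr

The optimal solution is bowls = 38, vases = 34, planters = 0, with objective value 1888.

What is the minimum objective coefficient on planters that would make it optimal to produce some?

At the optimum: labor uses 208 of 208 (binding); clay uses 174 of 194 (slack = 20); kiln uses 144 of 144 (binding).
Slack constraints have shadow price 0 (complementary slackness).
The binding rows give the dual system: 1·y_labor + 2·y_kiln = 13 and 5·y_labor + 2·y_kiln = 41.
Solving: y_labor = 7, y_kiln = 3.
planters enters the basis when its profit ≥ yᵀa₃ = 7·4 + 3·4 = 40.

40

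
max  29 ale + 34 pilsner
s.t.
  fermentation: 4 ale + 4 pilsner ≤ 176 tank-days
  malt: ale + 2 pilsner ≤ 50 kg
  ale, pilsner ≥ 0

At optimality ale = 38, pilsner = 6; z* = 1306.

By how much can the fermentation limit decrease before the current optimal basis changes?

76

Binding constraints: fermentation, malt. The basis is B = [[4,4],[1,2]] with det 4.
Per unit decrease in fermentation, x* moves by d = (-0.5, 0.25).
The basis stays optimal until ale reaches 0; allowable decrease = 76 tank-days.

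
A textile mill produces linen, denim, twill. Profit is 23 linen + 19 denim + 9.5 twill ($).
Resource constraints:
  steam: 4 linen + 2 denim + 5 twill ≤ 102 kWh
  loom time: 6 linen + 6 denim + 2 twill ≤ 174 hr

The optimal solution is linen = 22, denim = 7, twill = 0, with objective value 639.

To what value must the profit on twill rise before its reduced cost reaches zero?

15

Both steam and loom time are binding at x*.
From A_Bᵀ y = c: 4·y_steam + 6·y_loom time = 23; 2·y_steam + 6·y_loom time = 19.
This yields shadow prices y_steam = 2, y_loom time = 2.5.
twill enters the basis when its profit ≥ yᵀa₃ = 2·5 + 2.5·2 = 15.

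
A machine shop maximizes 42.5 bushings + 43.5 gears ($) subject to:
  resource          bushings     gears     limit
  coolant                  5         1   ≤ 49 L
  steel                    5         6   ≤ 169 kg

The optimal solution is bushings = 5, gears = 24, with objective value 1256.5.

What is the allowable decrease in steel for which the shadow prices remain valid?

120

Binding constraints: coolant, steel. The basis is B = [[5,1],[5,6]] with det 25.
Per unit decrease in steel, x* moves by d = (0.04, -0.2).
The basis stays optimal until gears reaches 0; allowable decrease = 120 kg.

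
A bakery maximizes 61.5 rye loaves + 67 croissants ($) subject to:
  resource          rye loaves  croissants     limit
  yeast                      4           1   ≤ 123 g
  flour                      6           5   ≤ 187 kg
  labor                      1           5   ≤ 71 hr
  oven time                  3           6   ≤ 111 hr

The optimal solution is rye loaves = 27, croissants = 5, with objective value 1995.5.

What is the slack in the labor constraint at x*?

19

labor used = 1·27 + 5·5 = 52; slack = 71 − 52 = 19.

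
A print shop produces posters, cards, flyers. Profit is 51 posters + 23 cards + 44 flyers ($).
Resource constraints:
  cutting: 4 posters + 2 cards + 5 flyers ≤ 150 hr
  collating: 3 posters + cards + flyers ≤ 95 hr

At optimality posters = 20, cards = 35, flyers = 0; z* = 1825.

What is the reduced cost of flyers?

Both cutting and collating are binding at x*.
The binding rows give the dual system: 4·y_cutting + 3·y_collating = 51 and 2·y_cutting + 1·y_collating = 23.
This yields shadow prices y_cutting = 9, y_collating = 5.
Reduced cost of flyers: c₃ − yᵀa₃ = 44 − (9·5 + 5·1) = 44 − 50 = -6.

-6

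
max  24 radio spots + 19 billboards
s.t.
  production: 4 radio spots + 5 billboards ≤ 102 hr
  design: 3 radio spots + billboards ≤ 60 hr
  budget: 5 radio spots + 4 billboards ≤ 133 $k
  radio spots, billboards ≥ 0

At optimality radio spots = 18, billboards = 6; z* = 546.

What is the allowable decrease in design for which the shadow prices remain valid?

Binding constraints: production, design. The basis is B = [[4,5],[3,1]] with det -11.
Per unit decrease in design, x* moves by d = (-0.4545, 0.3636).
The basis stays optimal until radio spots reaches 0; allowable decrease = 39.6 hr.

39.6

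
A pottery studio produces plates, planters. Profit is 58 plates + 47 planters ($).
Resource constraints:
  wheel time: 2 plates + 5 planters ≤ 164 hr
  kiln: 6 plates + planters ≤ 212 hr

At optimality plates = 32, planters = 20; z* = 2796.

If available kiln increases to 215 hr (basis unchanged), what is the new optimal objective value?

2817

Check each constraint at x*: wheel time 164/164 (tight); kiln 212/212 (tight).
From A_Bᵀ y = c: 2·y_wheel time + 6·y_kiln = 58; 5·y_wheel time + 1·y_kiln = 47.
This yields shadow prices y_wheel time = 8, y_kiln = 7.
Δz = y_kiln·Δb = 7 × (3) = 21, so new z* = 2796 + 21 = 2817.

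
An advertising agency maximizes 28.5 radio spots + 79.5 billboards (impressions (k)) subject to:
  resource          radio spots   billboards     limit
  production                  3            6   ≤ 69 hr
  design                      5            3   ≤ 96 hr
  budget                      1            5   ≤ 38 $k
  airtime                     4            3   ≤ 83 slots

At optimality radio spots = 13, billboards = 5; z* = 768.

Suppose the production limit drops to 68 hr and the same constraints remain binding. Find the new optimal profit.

761

Binding: production and budget. Non-binding: design (16 unused), airtime (16 unused).
By complementary slackness, y = 0 for the non-binding constraints.
Dual feasibility on the basic columns requires 3·y_production + 1·y_budget = 28.5, 6·y_production + 5·y_budget = 79.5.
→ y_production = 7 and y_budget = 7.5.
Δz = y_production·Δb = 7 × (-1) = -7, so new z* = 768 − 7 = 761.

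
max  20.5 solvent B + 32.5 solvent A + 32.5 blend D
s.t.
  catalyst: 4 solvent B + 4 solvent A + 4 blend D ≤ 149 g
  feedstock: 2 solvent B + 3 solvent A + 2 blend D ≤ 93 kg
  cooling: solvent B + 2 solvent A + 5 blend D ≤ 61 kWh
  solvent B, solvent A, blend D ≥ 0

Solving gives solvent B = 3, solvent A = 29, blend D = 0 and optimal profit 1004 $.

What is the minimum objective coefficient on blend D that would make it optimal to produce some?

34.5

Check each constraint at x*: catalyst 128/149 (slack 21); feedstock 93/93 (tight); cooling 61/61 (tight).
Slack constraints have shadow price 0 (complementary slackness).
The binding rows give the dual system: 2·y_feedstock + 1·y_cooling = 20.5 and 3·y_feedstock + 2·y_cooling = 32.5.
This yields shadow prices y_feedstock = 8.5, y_cooling = 3.5.
blend D enters the basis when its profit ≥ yᵀa₃ = 8.5·2 + 3.5·5 = 34.5.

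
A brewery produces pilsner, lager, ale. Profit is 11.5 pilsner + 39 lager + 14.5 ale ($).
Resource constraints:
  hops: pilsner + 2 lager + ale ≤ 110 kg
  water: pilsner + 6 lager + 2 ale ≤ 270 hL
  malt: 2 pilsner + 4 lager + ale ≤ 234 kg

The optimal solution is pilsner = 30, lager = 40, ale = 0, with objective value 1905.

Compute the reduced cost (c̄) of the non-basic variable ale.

-1

At the optimum: hops uses 110 of 110 (binding); water uses 270 of 270 (binding); malt uses 220 of 234 (slack = 14).
Slack constraints have shadow price 0 (complementary slackness).
The binding rows give the dual system: 1·y_hops + 1·y_water = 11.5 and 2·y_hops + 6·y_water = 39.
→ y_hops = 7.5 and y_water = 4.
Reduced cost of ale: c₃ − yᵀa₃ = 14.5 − (7.5·1 + 4·2) = 14.5 − 15.5 = -1.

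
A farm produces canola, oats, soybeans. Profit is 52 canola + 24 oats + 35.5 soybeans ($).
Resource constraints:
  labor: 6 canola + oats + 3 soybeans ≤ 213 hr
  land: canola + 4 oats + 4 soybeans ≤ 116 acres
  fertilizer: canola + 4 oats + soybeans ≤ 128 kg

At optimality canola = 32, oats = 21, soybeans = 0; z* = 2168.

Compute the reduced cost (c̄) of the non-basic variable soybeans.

Check each constraint at x*: labor 213/213 (tight); land 116/116 (tight); fertilizer 116/128 (slack 12).
By complementary slackness, y = 0 for the non-binding constraint.
From A_Bᵀ y = c: 6·y_labor + 1·y_land = 52; 1·y_labor + 4·y_land = 24.
This yields shadow prices y_labor = 8, y_land = 4.
Reduced cost of soybeans: c₃ − yᵀa₃ = 35.5 − (8·3 + 4·4) = 35.5 − 40 = -4.5.

-4.5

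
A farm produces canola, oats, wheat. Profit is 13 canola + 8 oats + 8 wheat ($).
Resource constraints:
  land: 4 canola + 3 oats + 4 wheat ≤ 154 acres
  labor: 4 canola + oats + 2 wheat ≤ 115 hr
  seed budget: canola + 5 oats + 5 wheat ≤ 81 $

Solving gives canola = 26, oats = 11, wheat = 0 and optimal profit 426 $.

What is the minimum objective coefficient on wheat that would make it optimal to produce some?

11

Check each constraint at x*: land 137/154 (slack 17); labor 115/115 (tight); seed budget 81/81 (tight).
Slack constraints have shadow price 0 (complementary slackness).
Dual feasibility on the basic columns requires 4·y_labor + 1·y_seed budget = 13, 1·y_labor + 5·y_seed budget = 8.
→ y_labor = 3 and y_seed budget = 1.
wheat enters the basis when its profit ≥ yᵀa₃ = 3·2 + 1·5 = 11.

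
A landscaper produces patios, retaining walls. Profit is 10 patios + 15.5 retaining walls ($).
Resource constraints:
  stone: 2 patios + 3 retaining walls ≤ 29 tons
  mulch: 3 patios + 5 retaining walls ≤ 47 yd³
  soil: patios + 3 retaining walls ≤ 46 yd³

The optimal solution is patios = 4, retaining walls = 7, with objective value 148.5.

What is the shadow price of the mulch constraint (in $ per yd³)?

Check each constraint at x*: stone 29/29 (tight); mulch 47/47 (tight); soil 25/46 (slack 21).
Since soil is not tight, its dual is 0.
Dual feasibility on the basic columns requires 2·y_stone + 3·y_mulch = 10, 3·y_stone + 5·y_mulch = 15.5.
Solving: y_stone = 3.5, y_mulch = 1.
Shadow price of mulch = 1.

1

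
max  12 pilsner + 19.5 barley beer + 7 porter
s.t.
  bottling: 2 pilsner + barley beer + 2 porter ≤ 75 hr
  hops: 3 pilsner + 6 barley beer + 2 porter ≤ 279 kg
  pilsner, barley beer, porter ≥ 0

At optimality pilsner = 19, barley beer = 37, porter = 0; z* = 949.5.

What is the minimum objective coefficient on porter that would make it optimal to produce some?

9

At the optimum: bottling uses 75 of 75 (binding); hops uses 279 of 279 (binding).
Dual feasibility on the basic columns requires 2·y_bottling + 3·y_hops = 12, 1·y_bottling + 6·y_hops = 19.5.
→ y_bottling = 1.5 and y_hops = 3.
porter enters the basis when its profit ≥ yᵀa₃ = 1.5·2 + 3·2 = 9.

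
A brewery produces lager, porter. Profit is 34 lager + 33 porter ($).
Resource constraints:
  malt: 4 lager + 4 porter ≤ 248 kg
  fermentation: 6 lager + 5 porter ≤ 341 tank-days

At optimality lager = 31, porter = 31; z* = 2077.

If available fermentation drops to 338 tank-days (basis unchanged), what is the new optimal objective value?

At the optimum: malt uses 248 of 248 (binding); fermentation uses 341 of 341 (binding).
From A_Bᵀ y = c: 4·y_malt + 6·y_fermentation = 34; 4·y_malt + 5·y_fermentation = 33.
This yields shadow prices y_malt = 7, y_fermentation = 1.
Δz = y_fermentation·Δb = 1 × (-3) = -3, so new z* = 2077 − 3 = 2074.

2074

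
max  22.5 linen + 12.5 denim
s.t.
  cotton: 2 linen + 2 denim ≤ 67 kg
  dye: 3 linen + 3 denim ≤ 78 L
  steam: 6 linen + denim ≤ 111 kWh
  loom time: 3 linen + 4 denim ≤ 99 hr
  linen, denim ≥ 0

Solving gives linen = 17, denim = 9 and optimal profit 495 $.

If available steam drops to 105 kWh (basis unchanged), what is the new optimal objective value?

Check each constraint at x*: cotton 52/67 (slack 15); dye 78/78 (tight); steam 111/111 (tight); loom time 87/99 (slack 12).
Slack constraints have shadow price 0 (complementary slackness).
Dual feasibility on the basic columns requires 3·y_dye + 6·y_steam = 22.5, 3·y_dye + 1·y_steam = 12.5.
This yields shadow prices y_dye = 3.5, y_steam = 2.
Δz = y_steam·Δb = 2 × (-6) = -12, so new z* = 495 − 12 = 483.

483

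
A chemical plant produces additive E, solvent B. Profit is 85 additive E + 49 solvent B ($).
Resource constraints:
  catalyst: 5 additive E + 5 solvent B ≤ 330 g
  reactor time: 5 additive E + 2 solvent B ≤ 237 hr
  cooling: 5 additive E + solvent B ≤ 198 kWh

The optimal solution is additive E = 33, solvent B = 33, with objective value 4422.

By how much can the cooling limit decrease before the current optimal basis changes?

132

Binding constraints: catalyst, cooling. The basis is B = [[5,5],[5,1]] with det -20.
Per unit decrease in cooling, x* moves by d = (-0.25, 0.25).
The basis stays optimal until additive E reaches 0; allowable decrease = 132 kWh.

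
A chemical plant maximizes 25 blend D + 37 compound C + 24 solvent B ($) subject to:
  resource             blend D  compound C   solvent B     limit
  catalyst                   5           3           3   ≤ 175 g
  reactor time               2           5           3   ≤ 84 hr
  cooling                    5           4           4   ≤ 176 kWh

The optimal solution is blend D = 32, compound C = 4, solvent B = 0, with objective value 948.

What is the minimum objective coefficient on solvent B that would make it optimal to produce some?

Binding: reactor time and cooling. Non-binding: catalyst (3 unused).
Slack constraints have shadow price 0 (complementary slackness).
The binding rows give the dual system: 2·y_reactor time + 5·y_cooling = 25 and 5·y_reactor time + 4·y_cooling = 37.
→ y_reactor time = 5 and y_cooling = 3.
solvent B enters the basis when its profit ≥ yᵀa₃ = 5·3 + 3·4 = 27.

27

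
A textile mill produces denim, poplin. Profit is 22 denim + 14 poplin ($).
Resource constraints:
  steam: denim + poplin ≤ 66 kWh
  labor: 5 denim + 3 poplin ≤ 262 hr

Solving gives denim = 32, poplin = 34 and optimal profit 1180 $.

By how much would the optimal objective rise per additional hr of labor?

4

At the optimum: steam uses 66 of 66 (binding); labor uses 262 of 262 (binding).
From A_Bᵀ y = c: 1·y_steam + 5·y_labor = 22; 1·y_steam + 3·y_labor = 14.
This yields shadow prices y_steam = 2, y_labor = 4.
Shadow price of labor = 4.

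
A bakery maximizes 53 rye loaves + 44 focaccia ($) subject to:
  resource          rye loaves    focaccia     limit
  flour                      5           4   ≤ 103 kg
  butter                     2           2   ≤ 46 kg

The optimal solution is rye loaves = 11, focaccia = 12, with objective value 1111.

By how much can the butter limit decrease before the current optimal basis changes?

4.8

Binding constraints: flour, butter. The basis is B = [[5,4],[2,2]] with det 2.
Per unit decrease in butter, x* moves by d = (2, -2.5).
The basis stays optimal until focaccia reaches 0; allowable decrease = 4.8 kg.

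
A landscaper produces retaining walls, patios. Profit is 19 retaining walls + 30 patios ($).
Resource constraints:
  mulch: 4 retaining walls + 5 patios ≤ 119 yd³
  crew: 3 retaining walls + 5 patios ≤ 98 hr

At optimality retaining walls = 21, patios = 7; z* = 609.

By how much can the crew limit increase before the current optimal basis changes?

21

Binding constraints: mulch, crew. The basis is B = [[4,5],[3,5]] with det 5.
Per unit increase in crew, x* moves by d = (-1, 0.8).
The basis stays optimal until retaining walls reaches 0; allowable increase = 21 hr.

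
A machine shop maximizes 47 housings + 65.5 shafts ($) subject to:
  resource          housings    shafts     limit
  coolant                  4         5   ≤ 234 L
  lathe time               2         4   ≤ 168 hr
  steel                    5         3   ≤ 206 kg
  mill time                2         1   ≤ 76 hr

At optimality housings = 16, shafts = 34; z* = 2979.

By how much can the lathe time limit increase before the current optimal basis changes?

19.2

Binding constraints: coolant, lathe time. The basis is B = [[4,5],[2,4]] with det 6.
Per unit increase in lathe time, x* moves by d = (-0.8333, 0.6667).
The basis stays optimal until housings reaches 0; allowable increase = 19.2 hr.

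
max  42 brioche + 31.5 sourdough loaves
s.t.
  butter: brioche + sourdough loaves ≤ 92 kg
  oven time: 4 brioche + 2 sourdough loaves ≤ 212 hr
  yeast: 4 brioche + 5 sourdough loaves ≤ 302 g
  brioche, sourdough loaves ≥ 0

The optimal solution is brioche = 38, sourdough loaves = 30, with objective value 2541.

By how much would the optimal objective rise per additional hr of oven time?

Binding: oven time and yeast. Non-binding: butter (24 unused).
By complementary slackness, y = 0 for the non-binding constraint.
From A_Bᵀ y = c: 4·y_oven time + 4·y_yeast = 42; 2·y_oven time + 5·y_yeast = 31.5.
→ y_oven time = 7 and y_yeast = 3.5.
Shadow price of oven time = 7.

7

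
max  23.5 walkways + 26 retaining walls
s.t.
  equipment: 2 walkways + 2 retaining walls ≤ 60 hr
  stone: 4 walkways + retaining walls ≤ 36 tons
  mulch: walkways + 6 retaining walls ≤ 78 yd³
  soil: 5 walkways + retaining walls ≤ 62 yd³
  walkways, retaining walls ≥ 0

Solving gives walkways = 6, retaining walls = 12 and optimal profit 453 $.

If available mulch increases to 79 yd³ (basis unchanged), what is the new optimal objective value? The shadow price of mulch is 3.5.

Δb = 1, so new z* = 453 + (3.5)·(1) = 453 + 3.5 = 456.5.

456.5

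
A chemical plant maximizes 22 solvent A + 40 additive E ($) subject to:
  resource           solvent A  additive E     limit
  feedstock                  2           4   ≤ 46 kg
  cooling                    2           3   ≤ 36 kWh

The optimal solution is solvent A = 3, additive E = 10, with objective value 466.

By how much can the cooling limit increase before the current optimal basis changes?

Binding constraints: feedstock, cooling. The basis is B = [[2,4],[2,3]] with det -2.
Per unit increase in cooling, x* moves by d = (2, -1).
The basis stays optimal until additive E reaches 0; allowable increase = 10 kWh.

10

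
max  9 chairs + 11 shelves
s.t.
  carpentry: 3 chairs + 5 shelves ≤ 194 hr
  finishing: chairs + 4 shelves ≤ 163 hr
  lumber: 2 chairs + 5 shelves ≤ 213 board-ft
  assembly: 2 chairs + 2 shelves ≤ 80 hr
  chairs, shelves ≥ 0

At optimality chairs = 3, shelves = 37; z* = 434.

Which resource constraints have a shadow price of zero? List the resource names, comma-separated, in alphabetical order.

finishing, lumber

carpentry: 194/194 (binding)
finishing: 151/163 (slack 12)
lumber: 191/213 (slack 22)
assembly: 80/80 (binding)
By complementary slackness, a constraint with positive slack has shadow price 0 → finishing, lumber.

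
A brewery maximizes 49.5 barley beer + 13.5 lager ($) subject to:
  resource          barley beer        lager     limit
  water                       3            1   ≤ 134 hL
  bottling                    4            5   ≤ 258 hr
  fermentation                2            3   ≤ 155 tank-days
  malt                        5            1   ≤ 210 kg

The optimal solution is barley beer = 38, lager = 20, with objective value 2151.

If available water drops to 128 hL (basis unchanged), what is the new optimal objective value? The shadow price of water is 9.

2097

Δb = -6, so new z* = 2151 + (9)·(-6) = 2151 − 54 = 2097.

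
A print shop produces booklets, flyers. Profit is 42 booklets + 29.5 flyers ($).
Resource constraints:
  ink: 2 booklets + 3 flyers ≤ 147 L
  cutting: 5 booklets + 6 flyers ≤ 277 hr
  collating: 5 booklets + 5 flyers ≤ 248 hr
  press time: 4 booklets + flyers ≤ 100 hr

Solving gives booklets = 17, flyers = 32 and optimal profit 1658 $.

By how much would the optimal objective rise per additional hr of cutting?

4

At the optimum: ink uses 130 of 147 (slack = 17); cutting uses 277 of 277 (binding); collating uses 245 of 248 (slack = 3); press time uses 100 of 100 (binding).
By complementary slackness, y = 0 for the non-binding constraints.
Dual feasibility on the basic columns requires 5·y_cutting + 4·y_press time = 42, 6·y_cutting + 1·y_press time = 29.5.
→ y_cutting = 4 and y_press time = 5.5.
Shadow price of cutting = 4.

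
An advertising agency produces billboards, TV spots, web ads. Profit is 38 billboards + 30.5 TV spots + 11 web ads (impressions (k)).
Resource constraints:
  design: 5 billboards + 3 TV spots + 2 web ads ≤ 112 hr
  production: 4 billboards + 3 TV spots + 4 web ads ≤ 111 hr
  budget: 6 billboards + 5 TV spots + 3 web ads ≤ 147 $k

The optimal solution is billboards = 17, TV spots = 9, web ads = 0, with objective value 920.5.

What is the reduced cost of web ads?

Check each constraint at x*: design 112/112 (tight); production 95/111 (slack 16); budget 147/147 (tight).
Slack constraints have shadow price 0 (complementary slackness).
Dual feasibility on the basic columns requires 5·y_design + 6·y_budget = 38, 3·y_design + 5·y_budget = 30.5.
→ y_design = 1 and y_budget = 5.5.
Reduced cost of web ads: c₃ − yᵀa₃ = 11 − (1·2 + 5.5·3) = 11 − 18.5 = -7.5.

-7.5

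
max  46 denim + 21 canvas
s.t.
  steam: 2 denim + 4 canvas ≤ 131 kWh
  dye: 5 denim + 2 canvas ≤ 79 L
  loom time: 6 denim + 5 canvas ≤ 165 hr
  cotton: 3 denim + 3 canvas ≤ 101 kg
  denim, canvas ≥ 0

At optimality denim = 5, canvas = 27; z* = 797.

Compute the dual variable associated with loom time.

1

Check each constraint at x*: steam 118/131 (slack 13); dye 79/79 (tight); loom time 165/165 (tight); cotton 96/101 (slack 5).
Since steam, cotton are not tight, their duals are 0.
Dual feasibility on the basic columns requires 5·y_dye + 6·y_loom time = 46, 2·y_dye + 5·y_loom time = 21.
This yields shadow prices y_dye = 8, y_loom time = 1.
Shadow price of loom time = 1.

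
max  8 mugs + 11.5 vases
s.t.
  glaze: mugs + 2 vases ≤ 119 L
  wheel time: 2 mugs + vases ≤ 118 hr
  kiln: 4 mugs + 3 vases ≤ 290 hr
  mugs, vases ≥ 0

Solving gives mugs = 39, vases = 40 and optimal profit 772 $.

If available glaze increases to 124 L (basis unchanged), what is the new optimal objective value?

At the optimum: glaze uses 119 of 119 (binding); wheel time uses 118 of 118 (binding); kiln uses 276 of 290 (slack = 14).
By complementary slackness, y = 0 for the non-binding constraint.
The binding rows give the dual system: 1·y_glaze + 2·y_wheel time = 8 and 2·y_glaze + 1·y_wheel time = 11.5.
Solving: y_glaze = 5, y_wheel time = 1.5.
Δz = y_glaze·Δb = 5 × (5) = 25, so new z* = 772 + 25 = 797.

797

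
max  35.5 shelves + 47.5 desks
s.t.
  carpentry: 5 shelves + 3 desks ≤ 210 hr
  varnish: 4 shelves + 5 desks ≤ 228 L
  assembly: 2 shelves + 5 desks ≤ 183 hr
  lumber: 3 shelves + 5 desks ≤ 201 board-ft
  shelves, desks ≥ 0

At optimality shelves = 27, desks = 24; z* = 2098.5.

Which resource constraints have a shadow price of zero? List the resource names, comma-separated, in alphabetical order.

assembly, carpentry

carpentry: 207/210 (slack 3)
varnish: 228/228 (binding)
assembly: 174/183 (slack 9)
lumber: 201/201 (binding)
By complementary slackness, a constraint with positive slack has shadow price 0 → assembly, carpentry.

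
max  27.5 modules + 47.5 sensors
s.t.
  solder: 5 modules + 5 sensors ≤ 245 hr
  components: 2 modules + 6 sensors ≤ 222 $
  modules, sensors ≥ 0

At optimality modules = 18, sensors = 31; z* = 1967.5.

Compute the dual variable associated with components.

5

Both solder and components are binding at x*.
Dual feasibility on the basic columns requires 5·y_solder + 2·y_components = 27.5, 5·y_solder + 6·y_components = 47.5.
→ y_solder = 3.5 and y_components = 5.
Shadow price of components = 5.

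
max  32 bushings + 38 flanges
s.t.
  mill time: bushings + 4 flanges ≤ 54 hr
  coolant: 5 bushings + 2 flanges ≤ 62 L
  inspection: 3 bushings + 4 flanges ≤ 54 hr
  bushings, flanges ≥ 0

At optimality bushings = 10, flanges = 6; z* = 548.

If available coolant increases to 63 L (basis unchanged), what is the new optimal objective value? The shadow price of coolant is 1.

Δb = 1, so new z* = 548 + (1)·(1) = 548 + 1 = 549.

549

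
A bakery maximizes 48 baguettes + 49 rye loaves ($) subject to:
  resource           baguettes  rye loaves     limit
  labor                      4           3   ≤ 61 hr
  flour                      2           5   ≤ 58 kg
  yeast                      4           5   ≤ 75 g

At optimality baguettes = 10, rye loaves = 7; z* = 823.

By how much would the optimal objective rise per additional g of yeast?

Binding: labor and yeast. Non-binding: flour (3 unused).
Since flour is not tight, its dual is 0.
Dual feasibility on the basic columns requires 4·y_labor + 4·y_yeast = 48, 3·y_labor + 5·y_yeast = 49.
This yields shadow prices y_labor = 5.5, y_yeast = 6.5.
Shadow price of yeast = 6.5.

6.5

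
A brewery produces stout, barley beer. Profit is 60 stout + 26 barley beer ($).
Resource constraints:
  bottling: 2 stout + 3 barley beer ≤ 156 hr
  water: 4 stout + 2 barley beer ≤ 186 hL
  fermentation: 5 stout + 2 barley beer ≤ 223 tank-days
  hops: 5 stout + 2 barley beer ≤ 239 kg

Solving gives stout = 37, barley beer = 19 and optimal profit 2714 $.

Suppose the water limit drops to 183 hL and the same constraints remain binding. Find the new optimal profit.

At the optimum: bottling uses 131 of 156 (slack = 25); water uses 186 of 186 (binding); fermentation uses 223 of 223 (binding); hops uses 223 of 239 (slack = 16).
By complementary slackness, y = 0 for the non-binding constraints.
Dual feasibility on the basic columns requires 4·y_water + 5·y_fermentation = 60, 2·y_water + 2·y_fermentation = 26.
Solving: y_water = 5, y_fermentation = 8.
Δz = y_water·Δb = 5 × (-3) = -15, so new z* = 2714 − 15 = 2699.

2699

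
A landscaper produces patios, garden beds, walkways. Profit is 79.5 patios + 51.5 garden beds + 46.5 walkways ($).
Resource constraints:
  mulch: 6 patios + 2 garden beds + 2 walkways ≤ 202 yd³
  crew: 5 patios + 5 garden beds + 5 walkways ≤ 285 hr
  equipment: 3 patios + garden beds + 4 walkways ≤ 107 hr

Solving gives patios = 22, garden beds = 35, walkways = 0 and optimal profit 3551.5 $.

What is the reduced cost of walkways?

At the optimum: mulch uses 202 of 202 (binding); crew uses 285 of 285 (binding); equipment uses 101 of 107 (slack = 6).
By complementary slackness, y = 0 for the non-binding constraint.
From A_Bᵀ y = c: 6·y_mulch + 5·y_crew = 79.5; 2·y_mulch + 5·y_crew = 51.5.
→ y_mulch = 7 and y_crew = 7.5.
Reduced cost of walkways: c₃ − yᵀa₃ = 46.5 − (7·2 + 7.5·5) = 46.5 − 51.5 = -5.

-5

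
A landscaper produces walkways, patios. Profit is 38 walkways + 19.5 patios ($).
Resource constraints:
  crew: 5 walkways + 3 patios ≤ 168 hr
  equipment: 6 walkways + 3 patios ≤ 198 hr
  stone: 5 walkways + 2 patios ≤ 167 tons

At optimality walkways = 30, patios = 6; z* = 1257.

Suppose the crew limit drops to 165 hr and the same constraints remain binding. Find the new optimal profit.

1254

Check each constraint at x*: crew 168/168 (tight); equipment 198/198 (tight); stone 162/167 (slack 5).
Slack constraints have shadow price 0 (complementary slackness).
The binding rows give the dual system: 5·y_crew + 6·y_equipment = 38 and 3·y_crew + 3·y_equipment = 19.5.
→ y_crew = 1 and y_equipment = 5.5.
Δz = y_crew·Δb = 1 × (-3) = -3, so new z* = 1257 − 3 = 1254.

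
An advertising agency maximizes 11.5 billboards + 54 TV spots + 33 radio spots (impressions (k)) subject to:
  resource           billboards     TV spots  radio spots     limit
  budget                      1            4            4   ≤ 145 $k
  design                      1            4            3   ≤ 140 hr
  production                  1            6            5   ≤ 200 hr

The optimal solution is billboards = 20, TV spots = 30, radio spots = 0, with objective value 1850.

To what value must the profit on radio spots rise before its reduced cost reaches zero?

42.5

At the optimum: budget uses 140 of 145 (slack = 5); design uses 140 of 140 (binding); production uses 200 of 200 (binding).
By complementary slackness, y = 0 for the non-binding constraint.
From A_Bᵀ y = c: 1·y_design + 1·y_production = 11.5; 4·y_design + 6·y_production = 54.
This yields shadow prices y_design = 7.5, y_production = 4.
radio spots enters the basis when its profit ≥ yᵀa₃ = 7.5·3 + 4·5 = 42.5.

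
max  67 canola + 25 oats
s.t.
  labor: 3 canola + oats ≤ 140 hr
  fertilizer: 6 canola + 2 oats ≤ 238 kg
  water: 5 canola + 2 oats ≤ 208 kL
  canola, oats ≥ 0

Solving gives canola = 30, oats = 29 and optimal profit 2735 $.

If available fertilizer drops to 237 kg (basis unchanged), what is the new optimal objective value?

Check each constraint at x*: labor 119/140 (slack 21); fertilizer 238/238 (tight); water 208/208 (tight).
Since labor is not tight, its dual is 0.
The binding rows give the dual system: 6·y_fertilizer + 5·y_water = 67 and 2·y_fertilizer + 2·y_water = 25.
Solving: y_fertilizer = 4.5, y_water = 8.
Δz = y_fertilizer·Δb = 4.5 × (-1) = -4.5, so new z* = 2735 − 4.5 = 2730.5.

2730.5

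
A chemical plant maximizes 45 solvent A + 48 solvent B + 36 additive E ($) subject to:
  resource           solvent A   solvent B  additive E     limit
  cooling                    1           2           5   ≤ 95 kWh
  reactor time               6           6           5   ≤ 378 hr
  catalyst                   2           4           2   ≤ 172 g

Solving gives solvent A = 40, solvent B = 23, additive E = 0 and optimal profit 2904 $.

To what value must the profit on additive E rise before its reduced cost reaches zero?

38

Binding: reactor time and catalyst. Non-binding: cooling (9 unused).
Since cooling is not tight, its dual is 0.
The binding rows give the dual system: 6·y_reactor time + 2·y_catalyst = 45 and 6·y_reactor time + 4·y_catalyst = 48.
→ y_reactor time = 7 and y_catalyst = 1.5.
additive E enters the basis when its profit ≥ yᵀa₃ = 7·5 + 1.5·2 = 38.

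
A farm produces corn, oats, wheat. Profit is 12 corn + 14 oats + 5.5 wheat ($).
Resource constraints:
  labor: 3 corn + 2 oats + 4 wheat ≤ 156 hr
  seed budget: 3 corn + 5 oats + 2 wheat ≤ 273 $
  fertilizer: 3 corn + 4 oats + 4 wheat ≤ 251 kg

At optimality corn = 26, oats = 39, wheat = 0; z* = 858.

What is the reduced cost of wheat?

-6.5

At the optimum: labor uses 156 of 156 (binding); seed budget uses 273 of 273 (binding); fertilizer uses 234 of 251 (slack = 17).
Since fertilizer is not tight, its dual is 0.
From A_Bᵀ y = c: 3·y_labor + 3·y_seed budget = 12; 2·y_labor + 5·y_seed budget = 14.
→ y_labor = 2 and y_seed budget = 2.
Reduced cost of wheat: c₃ − yᵀa₃ = 5.5 − (2·4 + 2·2) = 5.5 − 12 = -6.5.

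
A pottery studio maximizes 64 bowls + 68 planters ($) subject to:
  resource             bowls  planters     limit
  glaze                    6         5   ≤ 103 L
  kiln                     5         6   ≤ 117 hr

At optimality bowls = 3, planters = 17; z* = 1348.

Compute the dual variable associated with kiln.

8

Both glaze and kiln are binding at x*.
Dual feasibility on the basic columns requires 6·y_glaze + 5·y_kiln = 64, 5·y_glaze + 6·y_kiln = 68.
→ y_glaze = 4 and y_kiln = 8.
Shadow price of kiln = 8.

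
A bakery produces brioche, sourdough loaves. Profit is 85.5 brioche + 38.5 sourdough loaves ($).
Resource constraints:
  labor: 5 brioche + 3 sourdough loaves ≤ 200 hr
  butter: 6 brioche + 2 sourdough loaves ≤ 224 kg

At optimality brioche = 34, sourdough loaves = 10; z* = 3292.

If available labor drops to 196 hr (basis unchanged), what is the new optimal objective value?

3262

Check each constraint at x*: labor 200/200 (tight); butter 224/224 (tight).
From A_Bᵀ y = c: 5·y_labor + 6·y_butter = 85.5; 3·y_labor + 2·y_butter = 38.5.
Solving: y_labor = 7.5, y_butter = 8.
Δz = y_labor·Δb = 7.5 × (-4) = -30, so new z* = 3292 − 30 = 3262.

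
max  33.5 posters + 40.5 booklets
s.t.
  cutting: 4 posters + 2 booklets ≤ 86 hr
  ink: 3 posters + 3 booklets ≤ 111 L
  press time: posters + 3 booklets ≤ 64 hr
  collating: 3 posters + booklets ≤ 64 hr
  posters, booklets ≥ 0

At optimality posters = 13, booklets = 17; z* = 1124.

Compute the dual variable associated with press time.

9.5

Check each constraint at x*: cutting 86/86 (tight); ink 90/111 (slack 21); press time 64/64 (tight); collating 56/64 (slack 8).
By complementary slackness, y = 0 for the non-binding constraints.
Dual feasibility on the basic columns requires 4·y_cutting + 1·y_press time = 33.5, 2·y_cutting + 3·y_press time = 40.5.
→ y_cutting = 6 and y_press time = 9.5.
Shadow price of press time = 9.5.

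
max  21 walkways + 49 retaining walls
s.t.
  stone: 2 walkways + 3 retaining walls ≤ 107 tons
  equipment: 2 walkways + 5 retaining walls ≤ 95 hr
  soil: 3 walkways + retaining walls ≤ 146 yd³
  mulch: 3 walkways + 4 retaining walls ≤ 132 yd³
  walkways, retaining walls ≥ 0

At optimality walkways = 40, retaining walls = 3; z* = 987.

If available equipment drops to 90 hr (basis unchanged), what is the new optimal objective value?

At the optimum: stone uses 89 of 107 (slack = 18); equipment uses 95 of 95 (binding); soil uses 123 of 146 (slack = 23); mulch uses 132 of 132 (binding).
By complementary slackness, y = 0 for the non-binding constraints.
The binding rows give the dual system: 2·y_equipment + 3·y_mulch = 21 and 5·y_equipment + 4·y_mulch = 49.
Solving: y_equipment = 9, y_mulch = 1.
Δz = y_equipment·Δb = 9 × (-5) = -45, so new z* = 987 − 45 = 942.

942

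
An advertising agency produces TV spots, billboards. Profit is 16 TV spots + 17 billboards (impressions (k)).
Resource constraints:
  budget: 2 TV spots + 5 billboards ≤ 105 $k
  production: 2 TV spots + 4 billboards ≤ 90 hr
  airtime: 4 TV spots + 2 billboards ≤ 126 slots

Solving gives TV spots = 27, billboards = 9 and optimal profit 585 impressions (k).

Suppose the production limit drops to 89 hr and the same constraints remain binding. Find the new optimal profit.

582

Binding: production and airtime. Non-binding: budget (6 unused).
Since budget is not tight, its dual is 0.
From A_Bᵀ y = c: 2·y_production + 4·y_airtime = 16; 4·y_production + 2·y_airtime = 17.
Solving: y_production = 3, y_airtime = 2.5.
Δz = y_production·Δb = 3 × (-1) = -3, so new z* = 585 − 3 = 582.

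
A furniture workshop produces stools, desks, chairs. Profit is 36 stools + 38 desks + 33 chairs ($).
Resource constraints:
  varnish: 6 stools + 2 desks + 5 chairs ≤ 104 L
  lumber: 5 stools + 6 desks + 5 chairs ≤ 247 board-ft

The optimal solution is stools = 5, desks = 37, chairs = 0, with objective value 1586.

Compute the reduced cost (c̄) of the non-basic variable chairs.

-2

Check each constraint at x*: varnish 104/104 (tight); lumber 247/247 (tight).
Dual feasibility on the basic columns requires 6·y_varnish + 5·y_lumber = 36, 2·y_varnish + 6·y_lumber = 38.
Solving: y_varnish = 1, y_lumber = 6.
Reduced cost of chairs: c₃ − yᵀa₃ = 33 − (1·5 + 6·5) = 33 − 35 = -2.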